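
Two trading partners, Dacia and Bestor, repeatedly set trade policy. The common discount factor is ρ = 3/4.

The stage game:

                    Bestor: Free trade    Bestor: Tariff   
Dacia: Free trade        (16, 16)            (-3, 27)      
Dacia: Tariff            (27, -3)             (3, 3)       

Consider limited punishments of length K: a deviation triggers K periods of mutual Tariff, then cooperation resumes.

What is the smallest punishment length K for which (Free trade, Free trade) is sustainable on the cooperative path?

Need Σ_{k=1}^{K} ρ^k ≥ (27−16)/(16−3) = 0.8462 at ρ = 3/4.
At K = 1 the sum is 0.7500 < 0.8462; at K = 2 it is 1.3125 ≥ 0.8462.
So the minimum punishment length is K = 2.

2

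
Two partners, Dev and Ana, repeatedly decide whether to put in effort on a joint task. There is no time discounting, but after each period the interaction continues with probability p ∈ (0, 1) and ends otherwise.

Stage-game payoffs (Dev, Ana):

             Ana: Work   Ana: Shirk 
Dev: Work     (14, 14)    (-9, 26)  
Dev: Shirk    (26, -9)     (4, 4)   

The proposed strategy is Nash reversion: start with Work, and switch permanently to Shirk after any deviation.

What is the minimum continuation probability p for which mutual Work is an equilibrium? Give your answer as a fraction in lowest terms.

Expected cooperation value is 14 + p·14 + p²·14 + … = 14/(1−p); deviation gives 26 + p·4/(1−p).
14 ≥ 26(1−p) + 4p ⇒ 22p ≥ 12 ⇒ p ≥ 12/22 = 6/11.

6/11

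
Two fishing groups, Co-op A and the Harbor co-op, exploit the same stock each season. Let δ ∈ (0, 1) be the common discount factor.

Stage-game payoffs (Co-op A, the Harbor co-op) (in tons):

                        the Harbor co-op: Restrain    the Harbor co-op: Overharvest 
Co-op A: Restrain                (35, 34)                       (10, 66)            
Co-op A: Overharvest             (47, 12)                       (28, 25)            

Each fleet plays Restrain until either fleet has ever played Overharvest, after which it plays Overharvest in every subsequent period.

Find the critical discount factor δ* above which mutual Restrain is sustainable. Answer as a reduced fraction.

32/41

Co-op A's threshold: (47−35)/(47−28) = 12/19.
the Harbor co-op's threshold: (66−34)/(66−25) = 32/41.
12/19 < 32/41, so the Harbor co-op binds and δ* = 32/41.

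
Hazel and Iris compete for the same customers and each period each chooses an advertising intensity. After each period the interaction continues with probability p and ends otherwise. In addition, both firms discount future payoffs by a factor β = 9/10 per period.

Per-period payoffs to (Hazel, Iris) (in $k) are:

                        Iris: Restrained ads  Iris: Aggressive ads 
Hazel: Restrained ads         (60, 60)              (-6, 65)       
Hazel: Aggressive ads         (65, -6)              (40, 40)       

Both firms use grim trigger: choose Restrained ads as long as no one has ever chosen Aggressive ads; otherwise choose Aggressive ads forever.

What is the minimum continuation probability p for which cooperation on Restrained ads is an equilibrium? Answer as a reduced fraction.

With continuation probability p and discount β, the effective per-period discount factor is βp.
Grim-trigger IC: βp ≥ (65−60)/(65−40) = 1/5.
So p ≥ (1/5)/(9/10) = 2/9.

2/9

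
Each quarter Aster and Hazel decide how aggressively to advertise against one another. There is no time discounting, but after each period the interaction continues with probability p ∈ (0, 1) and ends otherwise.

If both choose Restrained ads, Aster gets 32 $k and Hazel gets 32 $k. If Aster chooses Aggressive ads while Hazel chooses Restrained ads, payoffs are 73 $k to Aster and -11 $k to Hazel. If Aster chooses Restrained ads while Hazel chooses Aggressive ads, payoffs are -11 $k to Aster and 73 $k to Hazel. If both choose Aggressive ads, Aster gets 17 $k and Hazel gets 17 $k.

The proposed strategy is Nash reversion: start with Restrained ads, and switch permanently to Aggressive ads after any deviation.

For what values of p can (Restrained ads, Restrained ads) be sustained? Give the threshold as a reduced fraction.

41/56

Expected cooperation value is 32 + p·32 + p²·32 + … = 32/(1−p); deviation gives 73 + p·17/(1−p).
32 ≥ 73(1−p) + 17p ⇒ 56p ≥ 41 ⇒ p ≥ 41/56.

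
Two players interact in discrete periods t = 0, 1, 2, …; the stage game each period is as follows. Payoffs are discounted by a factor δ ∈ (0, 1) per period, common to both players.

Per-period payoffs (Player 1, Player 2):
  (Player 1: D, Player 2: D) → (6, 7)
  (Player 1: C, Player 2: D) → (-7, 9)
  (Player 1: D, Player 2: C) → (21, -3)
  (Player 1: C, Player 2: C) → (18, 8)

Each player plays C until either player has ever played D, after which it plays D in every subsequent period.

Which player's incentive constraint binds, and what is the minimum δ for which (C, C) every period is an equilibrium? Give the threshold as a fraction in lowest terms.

Player 1's threshold: (21−18)/(21−6) = 1/5.
Player 2's threshold: (9−8)/(9−7) = 1/2.
1/5 < 1/2, so Player 2 binds and δ* = 1/2.

Player 2; δ ≥ 1/2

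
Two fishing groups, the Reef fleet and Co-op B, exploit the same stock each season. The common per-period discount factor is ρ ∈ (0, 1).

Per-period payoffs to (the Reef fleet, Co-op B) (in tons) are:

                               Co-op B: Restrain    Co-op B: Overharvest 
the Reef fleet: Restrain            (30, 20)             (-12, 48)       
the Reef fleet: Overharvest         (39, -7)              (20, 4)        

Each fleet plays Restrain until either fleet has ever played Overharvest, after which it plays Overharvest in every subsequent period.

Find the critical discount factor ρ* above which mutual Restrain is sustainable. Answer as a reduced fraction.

the Reef fleet: cooperation gives 30 each period; deviation gives 39 once then 20 forever.
  30/(1−ρ) ≥ 39 + 20ρ/(1−ρ) ⇒ ρ ≥ 9/19.
Co-op B: cooperation gives 20 each period; deviation gives 48 once then 4 forever.
  ρ ≥ 28/44 = 7/11.
Both must hold, so the binding constraint is Co-op B's: ρ ≥ 7/11.

7/11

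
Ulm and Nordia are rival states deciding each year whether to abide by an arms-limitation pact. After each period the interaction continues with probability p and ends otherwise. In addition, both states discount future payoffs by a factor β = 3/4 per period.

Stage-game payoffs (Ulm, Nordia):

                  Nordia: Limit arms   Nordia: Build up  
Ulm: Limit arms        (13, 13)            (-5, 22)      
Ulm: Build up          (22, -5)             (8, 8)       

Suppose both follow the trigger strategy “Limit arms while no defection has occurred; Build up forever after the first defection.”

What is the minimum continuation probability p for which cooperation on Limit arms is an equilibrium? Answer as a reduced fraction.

6/7

Expected continuation weight on next period's payoff is β·p = 3/4·p, which plays the role of the discount factor.
Cooperation requires 3/4·p ≥ (22−13)/(22−8) = 9/14, hence p ≥ 6/7.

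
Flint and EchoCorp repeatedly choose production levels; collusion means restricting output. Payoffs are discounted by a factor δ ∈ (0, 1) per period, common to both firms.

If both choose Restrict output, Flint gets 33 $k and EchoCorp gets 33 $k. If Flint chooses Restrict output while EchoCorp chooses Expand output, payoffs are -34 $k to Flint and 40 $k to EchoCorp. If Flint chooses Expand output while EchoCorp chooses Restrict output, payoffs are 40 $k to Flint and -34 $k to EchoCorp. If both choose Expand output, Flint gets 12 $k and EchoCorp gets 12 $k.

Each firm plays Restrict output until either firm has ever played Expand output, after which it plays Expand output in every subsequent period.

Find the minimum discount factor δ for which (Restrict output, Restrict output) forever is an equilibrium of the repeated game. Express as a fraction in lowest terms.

Under grim trigger the critical discount factor is (T−C)/(T−P) with T = 40, C = 33, P = 12.
δ* = (40−33)/(40−12) = 7/28 = 1/4.

1/4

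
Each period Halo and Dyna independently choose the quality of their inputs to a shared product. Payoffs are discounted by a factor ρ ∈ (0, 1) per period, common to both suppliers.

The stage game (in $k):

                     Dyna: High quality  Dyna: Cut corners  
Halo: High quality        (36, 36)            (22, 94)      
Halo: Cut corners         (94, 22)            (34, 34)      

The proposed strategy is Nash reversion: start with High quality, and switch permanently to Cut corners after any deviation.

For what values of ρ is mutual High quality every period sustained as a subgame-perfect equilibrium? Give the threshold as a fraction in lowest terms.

One-period gain from deviating is 94 − 36 = 58. The loss is 36 − 34 = 2 in every subsequent period, with present value 2·ρ/(1−ρ).
Deviation is unprofitable when 2·ρ/(1−ρ) ≥ 58, i.e. ρ/(1−ρ) ≥ 29.
Equivalently ρ ≥ 58/(58+2) = 29/30.

29/30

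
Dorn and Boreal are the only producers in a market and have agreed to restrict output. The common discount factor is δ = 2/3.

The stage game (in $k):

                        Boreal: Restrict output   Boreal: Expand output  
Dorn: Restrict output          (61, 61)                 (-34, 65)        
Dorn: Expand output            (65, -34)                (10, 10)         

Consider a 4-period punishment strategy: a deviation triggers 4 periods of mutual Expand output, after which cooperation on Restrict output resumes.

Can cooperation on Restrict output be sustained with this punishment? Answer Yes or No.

Comparing payoff streams over the 5 periods until play realigns: cooperate → 61(1+δ+…+δ^4); deviate → 65 + 10(δ+…+δ^4).
Cooperation is sustained iff (61−10)(δ+…+δ^4) ≥ 65−61.
δ+…+δ^4 = 2/3·(1−(2/3)^4)/(1−2/3) = 1.6049, and (65−61)/(61−10) = 0.0784.
1.6049 ≥ 0.0784, so cooperation is sustainable.

Yes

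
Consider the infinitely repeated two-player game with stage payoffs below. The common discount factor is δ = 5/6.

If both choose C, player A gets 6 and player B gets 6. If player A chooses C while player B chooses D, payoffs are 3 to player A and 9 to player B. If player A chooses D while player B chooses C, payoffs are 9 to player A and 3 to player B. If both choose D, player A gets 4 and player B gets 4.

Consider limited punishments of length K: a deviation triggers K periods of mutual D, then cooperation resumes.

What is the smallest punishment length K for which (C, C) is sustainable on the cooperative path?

IC: δ(1−δ^K)/(1−δ) ≥ (9−6)/(6−4) = 3/2.
With δ = 5/6: need 1 − δ^K ≥ 3/2·(1−5/6)/(5/6), i.e. δ^K ≤ 0.7000.
Since (5/6)^1 = 0.8333 and (5/6)^2 = 0.6944, the smallest such K is 2.

2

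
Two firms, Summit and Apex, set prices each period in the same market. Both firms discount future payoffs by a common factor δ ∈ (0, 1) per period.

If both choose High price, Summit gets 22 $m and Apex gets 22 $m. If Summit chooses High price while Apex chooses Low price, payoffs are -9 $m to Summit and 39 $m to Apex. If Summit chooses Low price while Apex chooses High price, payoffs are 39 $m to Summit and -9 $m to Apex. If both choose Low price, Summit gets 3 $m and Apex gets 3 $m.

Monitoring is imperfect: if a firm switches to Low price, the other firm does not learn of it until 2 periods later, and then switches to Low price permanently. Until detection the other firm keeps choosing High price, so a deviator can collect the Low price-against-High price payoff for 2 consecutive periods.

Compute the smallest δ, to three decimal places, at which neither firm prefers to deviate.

A deviator earns 39 for 2 periods, then 3 forever; cooperating earns 22 forever. Multiplying the IC by (1−δ):
22 ≥ 39(1−δ^2) + 3δ^2, so 36·δ^2 ≥ 17 and δ^2 ≥ 17/36.
δ ≥ (17/36)^(1/2) ≈ 0.687.

0.687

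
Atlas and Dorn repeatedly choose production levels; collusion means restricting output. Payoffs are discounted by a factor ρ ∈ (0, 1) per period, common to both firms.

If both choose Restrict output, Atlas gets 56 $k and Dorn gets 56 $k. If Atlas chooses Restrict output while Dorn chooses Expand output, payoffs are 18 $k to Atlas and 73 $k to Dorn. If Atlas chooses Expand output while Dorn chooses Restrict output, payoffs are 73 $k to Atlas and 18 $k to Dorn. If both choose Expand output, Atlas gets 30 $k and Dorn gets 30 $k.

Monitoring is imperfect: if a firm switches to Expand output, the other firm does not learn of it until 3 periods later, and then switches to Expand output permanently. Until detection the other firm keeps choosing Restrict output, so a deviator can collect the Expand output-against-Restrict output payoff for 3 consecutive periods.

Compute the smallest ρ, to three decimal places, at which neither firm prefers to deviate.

0.734

The best deviation is to choose Expand output for all 3 undetected periods, earning 73 each, then 30 forever once detected.
Deviation value: 73(1−ρ^3)/(1−ρ) + 30ρ^3/(1−ρ); cooperation value: 56/(1−ρ).
IC: 56 ≥ 73(1−ρ^3) + 30ρ^3 = 73 − 43ρ^3.
So ρ^3 ≥ 17/43, giving ρ ≥ (17/43)^(1/3) ≈ 0.734.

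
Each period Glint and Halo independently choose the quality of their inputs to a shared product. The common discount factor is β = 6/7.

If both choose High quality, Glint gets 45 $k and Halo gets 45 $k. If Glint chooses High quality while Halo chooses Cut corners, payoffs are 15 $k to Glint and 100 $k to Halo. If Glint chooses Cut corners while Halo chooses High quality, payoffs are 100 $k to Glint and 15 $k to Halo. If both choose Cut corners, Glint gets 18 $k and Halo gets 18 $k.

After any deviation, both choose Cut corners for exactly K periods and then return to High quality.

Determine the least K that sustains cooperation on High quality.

3

IC: β(1−β^K)/(1−β) ≥ (100−45)/(45−18) = 55/27.
With β = 6/7: need 1 − β^K ≥ 55/27·(1−6/7)/(6/7), i.e. β^K ≤ 0.6605.
Since (6/7)^2 = 0.7347 and (6/7)^3 = 0.6297, the smallest such K is 3.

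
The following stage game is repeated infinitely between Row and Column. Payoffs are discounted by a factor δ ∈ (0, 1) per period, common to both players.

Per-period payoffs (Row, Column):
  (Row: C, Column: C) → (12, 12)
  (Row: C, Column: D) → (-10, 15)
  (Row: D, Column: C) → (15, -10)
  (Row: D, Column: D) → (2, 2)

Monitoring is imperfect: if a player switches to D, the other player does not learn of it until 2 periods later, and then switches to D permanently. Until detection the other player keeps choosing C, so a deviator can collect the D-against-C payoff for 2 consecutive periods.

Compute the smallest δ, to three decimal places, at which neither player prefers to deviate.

0.480

Deviating for the 2 undetected periods gains 15−12 = 3 per period over cooperation, then loses 12−2 = 10 per period forever once punishment starts.
Gain: 3(1 + δ + … + δ^1); loss: 10·δ^2/(1−δ).
No profitable deviation ⇔ 3(1−δ^2) ≤ 10·δ^2, i.e. δ^2 ≥ 3/(3+10) = 3/13.
Hence δ ≥ (3/13)^(1/2) ≈ 0.480.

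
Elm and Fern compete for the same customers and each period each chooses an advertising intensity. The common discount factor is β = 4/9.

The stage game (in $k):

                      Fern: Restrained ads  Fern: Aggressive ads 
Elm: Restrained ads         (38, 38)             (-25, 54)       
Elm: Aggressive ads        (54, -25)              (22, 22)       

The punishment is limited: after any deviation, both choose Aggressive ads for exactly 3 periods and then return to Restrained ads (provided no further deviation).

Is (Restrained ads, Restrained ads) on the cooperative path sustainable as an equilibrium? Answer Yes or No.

IC: β+…+β^3 ≥ (54−38)/(38−22) = 1.
At β = 4/9: partial sum = 0.7298 < 1.0000. Cooperation not sustainable.

No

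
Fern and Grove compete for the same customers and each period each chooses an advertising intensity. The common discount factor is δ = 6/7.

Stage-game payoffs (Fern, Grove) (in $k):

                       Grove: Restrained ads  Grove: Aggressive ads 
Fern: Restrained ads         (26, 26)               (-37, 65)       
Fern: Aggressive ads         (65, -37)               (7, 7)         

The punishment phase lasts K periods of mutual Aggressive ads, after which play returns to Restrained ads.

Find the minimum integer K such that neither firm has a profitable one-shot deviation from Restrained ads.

Need Σ_{k=1}^{K} δ^k ≥ (65−26)/(26−7) = 2.0526 at δ = 6/7.
At K = 2 the sum is 1.5918 < 2.0526; at K = 3 it is 2.2216 ≥ 2.0526.
So the minimum punishment length is K = 3.

3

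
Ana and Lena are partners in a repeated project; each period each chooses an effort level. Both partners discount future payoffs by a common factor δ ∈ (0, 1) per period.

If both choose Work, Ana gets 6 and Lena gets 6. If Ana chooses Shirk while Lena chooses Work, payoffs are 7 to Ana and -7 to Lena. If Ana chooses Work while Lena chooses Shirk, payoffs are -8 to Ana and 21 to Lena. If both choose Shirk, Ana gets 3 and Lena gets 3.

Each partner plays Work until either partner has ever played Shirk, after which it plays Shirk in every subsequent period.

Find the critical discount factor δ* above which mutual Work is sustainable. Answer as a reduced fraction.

5/6

Ana: cooperation gives 6 each period; deviation gives 7 once then 3 forever.
  6/(1−δ) ≥ 7 + 3δ/(1−δ) ⇒ δ ≥ 1/4.
Lena: cooperation gives 6 each period; deviation gives 21 once then 3 forever.
  δ ≥ 15/18 = 5/6.
Both must hold, so the binding constraint is Lena's: δ ≥ 5/6.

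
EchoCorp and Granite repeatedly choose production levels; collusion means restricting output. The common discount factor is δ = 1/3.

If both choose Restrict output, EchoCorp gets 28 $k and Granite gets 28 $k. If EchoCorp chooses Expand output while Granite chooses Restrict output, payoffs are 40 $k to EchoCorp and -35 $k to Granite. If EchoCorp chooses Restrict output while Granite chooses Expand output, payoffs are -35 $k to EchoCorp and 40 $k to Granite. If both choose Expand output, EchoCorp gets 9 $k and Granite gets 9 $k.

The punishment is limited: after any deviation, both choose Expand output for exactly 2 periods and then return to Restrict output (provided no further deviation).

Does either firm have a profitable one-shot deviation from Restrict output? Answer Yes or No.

IC: δ+…+δ^2 ≥ (40−28)/(28−9) = 12/19.
At δ = 1/3: partial sum = 0.4444 < 0.6316. Cooperation not sustainable.

Yes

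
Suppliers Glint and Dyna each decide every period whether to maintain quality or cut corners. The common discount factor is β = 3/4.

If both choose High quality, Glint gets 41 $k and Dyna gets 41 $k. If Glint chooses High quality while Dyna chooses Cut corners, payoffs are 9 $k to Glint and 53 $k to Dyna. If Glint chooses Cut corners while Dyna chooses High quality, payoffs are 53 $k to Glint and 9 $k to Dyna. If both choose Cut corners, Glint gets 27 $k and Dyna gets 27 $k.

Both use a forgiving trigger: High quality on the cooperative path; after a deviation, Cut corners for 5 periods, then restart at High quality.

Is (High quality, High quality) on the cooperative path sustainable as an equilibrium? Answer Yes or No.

IC: β+…+β^5 ≥ (53−41)/(41−27) = 6/7.
At β = 3/4: partial sum = 2.2881 ≥ 0.8571. Cooperation sustainable.

Yes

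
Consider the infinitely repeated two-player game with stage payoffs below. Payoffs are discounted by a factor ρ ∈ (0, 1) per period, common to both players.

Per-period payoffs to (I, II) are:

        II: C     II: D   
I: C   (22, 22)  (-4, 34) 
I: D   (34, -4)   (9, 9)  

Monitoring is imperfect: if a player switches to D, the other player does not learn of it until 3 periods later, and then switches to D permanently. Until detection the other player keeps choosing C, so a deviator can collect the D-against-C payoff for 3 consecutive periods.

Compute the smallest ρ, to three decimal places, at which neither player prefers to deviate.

A deviator earns 34 for 3 periods, then 9 forever; cooperating earns 22 forever. Multiplying the IC by (1−ρ):
22 ≥ 34(1−ρ^3) + 9ρ^3, so 25·ρ^3 ≥ 12 and ρ^3 ≥ 12/25.
ρ ≥ (12/25)^(1/3) ≈ 0.783.

0.783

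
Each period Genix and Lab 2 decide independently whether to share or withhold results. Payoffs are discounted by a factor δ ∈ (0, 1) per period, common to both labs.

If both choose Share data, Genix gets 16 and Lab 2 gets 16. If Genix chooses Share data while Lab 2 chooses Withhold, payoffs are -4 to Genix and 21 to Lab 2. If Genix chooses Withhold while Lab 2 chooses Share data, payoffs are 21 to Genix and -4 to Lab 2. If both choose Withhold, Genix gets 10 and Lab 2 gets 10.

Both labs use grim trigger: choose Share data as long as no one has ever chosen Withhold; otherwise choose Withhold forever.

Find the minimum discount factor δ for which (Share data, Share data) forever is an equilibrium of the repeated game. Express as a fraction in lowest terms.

5/11

16/(1−δ) ≥ 21 + 10δ/(1−δ)
16 ≥ 21 − 11δ
δ ≥ 5/11.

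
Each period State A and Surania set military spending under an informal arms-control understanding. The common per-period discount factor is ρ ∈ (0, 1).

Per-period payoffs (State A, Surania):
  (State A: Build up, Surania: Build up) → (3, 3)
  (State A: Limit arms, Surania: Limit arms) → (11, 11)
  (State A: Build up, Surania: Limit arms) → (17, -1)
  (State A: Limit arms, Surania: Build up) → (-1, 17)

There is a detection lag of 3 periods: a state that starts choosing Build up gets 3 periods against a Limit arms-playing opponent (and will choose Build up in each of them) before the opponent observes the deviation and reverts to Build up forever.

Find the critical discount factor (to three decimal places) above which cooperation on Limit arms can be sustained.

A deviator earns 17 for 3 periods, then 3 forever; cooperating earns 11 forever. Multiplying the IC by (1−ρ):
11 ≥ 17(1−ρ^3) + 3ρ^3, so 14·ρ^3 ≥ 6 and ρ^3 ≥ 3/7.
ρ ≥ (3/7)^(1/3) ≈ 0.754.

0.754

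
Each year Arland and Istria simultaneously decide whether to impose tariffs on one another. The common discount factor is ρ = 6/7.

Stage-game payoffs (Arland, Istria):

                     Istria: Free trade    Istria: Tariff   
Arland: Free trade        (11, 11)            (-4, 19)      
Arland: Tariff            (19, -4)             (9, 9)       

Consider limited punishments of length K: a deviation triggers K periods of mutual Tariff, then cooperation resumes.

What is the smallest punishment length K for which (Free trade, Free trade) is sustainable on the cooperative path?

8

IC: ρ(1−ρ^K)/(1−ρ) ≥ (19−11)/(11−9) = 4.
With ρ = 6/7: need 1 − ρ^K ≥ 4·(1−6/7)/(6/7), i.e. ρ^K ≤ 0.3333.
Since (6/7)^7 = 0.3399 and (6/7)^8 = 0.2914, the smallest such K is 8.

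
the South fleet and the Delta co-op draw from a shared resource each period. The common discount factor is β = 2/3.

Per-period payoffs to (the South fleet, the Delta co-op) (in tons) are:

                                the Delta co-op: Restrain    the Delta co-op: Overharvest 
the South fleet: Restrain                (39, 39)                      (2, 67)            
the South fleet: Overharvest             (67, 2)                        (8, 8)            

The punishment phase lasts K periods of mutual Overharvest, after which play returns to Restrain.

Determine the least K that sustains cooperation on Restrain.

IC: β(1−β^K)/(1−β) ≥ (67−39)/(39−8) = 28/31.
With β = 2/3: need 1 − β^K ≥ 28/31·(1−2/3)/(2/3), i.e. β^K ≤ 0.5484.
Since (2/3)^1 = 0.6667 and (2/3)^2 = 0.4444, the smallest such K is 2.

2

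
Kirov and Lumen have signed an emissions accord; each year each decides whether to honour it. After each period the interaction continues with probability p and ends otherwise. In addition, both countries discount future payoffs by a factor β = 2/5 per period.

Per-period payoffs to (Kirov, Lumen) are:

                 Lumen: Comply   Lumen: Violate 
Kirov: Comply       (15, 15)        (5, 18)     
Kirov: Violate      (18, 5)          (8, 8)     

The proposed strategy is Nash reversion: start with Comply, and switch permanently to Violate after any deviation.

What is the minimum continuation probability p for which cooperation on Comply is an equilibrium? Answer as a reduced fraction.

With continuation probability p and discount β, the effective per-period discount factor is βp.
Grim-trigger IC: βp ≥ (18−15)/(18−8) = 3/10.
So p ≥ (3/10)/(2/5) = 3/4.

3/4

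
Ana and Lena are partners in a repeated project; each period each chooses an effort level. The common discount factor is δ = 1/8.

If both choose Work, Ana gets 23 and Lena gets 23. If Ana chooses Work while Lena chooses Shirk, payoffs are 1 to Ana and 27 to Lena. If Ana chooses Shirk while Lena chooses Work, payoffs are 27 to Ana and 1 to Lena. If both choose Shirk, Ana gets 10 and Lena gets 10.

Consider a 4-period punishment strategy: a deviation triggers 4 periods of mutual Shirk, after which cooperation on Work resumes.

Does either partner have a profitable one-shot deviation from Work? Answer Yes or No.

A one-shot deviation gives 27 now, then 10 for 4 periods, then back to 23.
Gain from deviating: (27−23) today; loss: (23−10) in each of the next 4 periods.
No-deviation condition: (23−10)(δ+…+δ^4) ≥ 27−23, i.e. δ+…+δ^4 ≥ 4/13.
At δ = 1/8: δ+…+δ^4 = 0.1428 < 0.3077.
So cooperation is not sustainable.

Yes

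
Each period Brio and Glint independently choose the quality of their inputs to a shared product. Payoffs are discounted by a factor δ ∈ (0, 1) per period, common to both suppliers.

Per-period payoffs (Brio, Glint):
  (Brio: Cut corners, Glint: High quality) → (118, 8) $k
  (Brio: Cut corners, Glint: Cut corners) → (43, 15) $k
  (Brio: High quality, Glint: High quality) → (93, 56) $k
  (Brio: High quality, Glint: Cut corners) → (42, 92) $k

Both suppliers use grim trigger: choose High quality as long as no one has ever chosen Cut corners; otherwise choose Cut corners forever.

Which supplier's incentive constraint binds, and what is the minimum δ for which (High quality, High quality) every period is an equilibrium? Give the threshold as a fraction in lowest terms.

Glint; δ ≥ 36/77

Brio: cooperation gives 93 each period; deviation gives 118 once then 43 forever.
  93/(1−δ) ≥ 118 + 43δ/(1−δ) ⇒ δ ≥ 25/75 = 1/3.
Glint: cooperation gives 56 each period; deviation gives 92 once then 15 forever.
  δ ≥ 36/77.
Both must hold, so the binding constraint is Glint's: δ ≥ 36/77.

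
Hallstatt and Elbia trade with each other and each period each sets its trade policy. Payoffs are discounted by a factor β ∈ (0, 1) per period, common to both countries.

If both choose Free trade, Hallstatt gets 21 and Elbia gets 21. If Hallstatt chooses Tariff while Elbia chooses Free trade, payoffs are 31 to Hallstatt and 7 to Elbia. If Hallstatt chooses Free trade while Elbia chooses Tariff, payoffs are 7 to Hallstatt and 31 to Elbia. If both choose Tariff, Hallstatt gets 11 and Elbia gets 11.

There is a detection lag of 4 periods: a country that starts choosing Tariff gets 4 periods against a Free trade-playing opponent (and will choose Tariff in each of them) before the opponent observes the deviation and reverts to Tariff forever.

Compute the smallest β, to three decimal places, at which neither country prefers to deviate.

The best deviation is to choose Tariff for all 4 undetected periods, earning 31 each, then 11 forever once detected.
Deviation value: 31(1−β^4)/(1−β) + 11β^4/(1−β); cooperation value: 21/(1−β).
IC: 21 ≥ 31(1−β^4) + 11β^4 = 31 − 20β^4.
So β^4 ≥ 10/20 = 1/2, giving β ≥ (1/2)^(1/4) ≈ 0.841.

0.841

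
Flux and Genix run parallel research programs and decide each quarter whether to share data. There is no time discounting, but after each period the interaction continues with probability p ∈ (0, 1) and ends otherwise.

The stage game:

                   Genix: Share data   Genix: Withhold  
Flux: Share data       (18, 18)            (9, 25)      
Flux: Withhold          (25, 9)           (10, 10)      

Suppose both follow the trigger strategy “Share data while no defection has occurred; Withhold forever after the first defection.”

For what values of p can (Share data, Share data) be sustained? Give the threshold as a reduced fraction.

7/15

With no time discounting, the continuation probability p plays the role of the discount factor.
Grim-trigger IC: 18/(1−p) ≥ 25 + 10p/(1−p) ⇒ p ≥ (25−18)/(25−10) = 7/15.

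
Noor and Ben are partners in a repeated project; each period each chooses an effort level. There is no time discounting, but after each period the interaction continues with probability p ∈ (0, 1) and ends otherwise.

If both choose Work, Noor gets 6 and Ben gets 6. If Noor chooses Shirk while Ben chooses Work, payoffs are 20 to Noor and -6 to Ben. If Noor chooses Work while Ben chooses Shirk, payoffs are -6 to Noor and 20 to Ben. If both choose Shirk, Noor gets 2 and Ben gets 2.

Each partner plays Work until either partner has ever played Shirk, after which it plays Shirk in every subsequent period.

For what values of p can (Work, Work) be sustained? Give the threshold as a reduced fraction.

7/9

With no time discounting, the continuation probability p plays the role of the discount factor.
Grim-trigger IC: 6/(1−p) ≥ 20 + 2p/(1−p) ⇒ p ≥ (20−6)/(20−2) = 7/9.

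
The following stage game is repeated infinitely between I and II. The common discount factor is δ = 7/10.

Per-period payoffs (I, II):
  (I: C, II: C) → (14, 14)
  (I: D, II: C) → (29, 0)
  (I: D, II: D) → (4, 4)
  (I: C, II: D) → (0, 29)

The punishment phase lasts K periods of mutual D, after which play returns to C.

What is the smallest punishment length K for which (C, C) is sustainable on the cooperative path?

Need Σ_{k=1}^{K} δ^k ≥ (29−14)/(14−4) = 1.5000 at δ = 7/10.
At K = 2 the sum is 1.1900 < 1.5000; at K = 3 it is 1.5330 ≥ 1.5000.
So the minimum punishment length is K = 3.

3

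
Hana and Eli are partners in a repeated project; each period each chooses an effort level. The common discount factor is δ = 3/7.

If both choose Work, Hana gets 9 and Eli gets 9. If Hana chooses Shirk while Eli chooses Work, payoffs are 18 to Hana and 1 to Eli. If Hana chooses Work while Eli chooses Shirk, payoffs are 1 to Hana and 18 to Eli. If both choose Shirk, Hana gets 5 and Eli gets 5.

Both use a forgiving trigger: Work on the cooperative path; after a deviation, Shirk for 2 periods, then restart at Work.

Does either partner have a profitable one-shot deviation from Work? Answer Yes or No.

A one-shot deviation gives 18 now, then 5 for 2 periods, then back to 9.
Gain from deviating: (18−9) today; loss: (9−5) in each of the next 2 periods.
No-deviation condition: (9−5)(δ+…+δ^2) ≥ 18−9, i.e. δ+…+δ^2 ≥ 9/4.
At δ = 3/7: δ+…+δ^2 = 0.6122 < 2.2500.
So cooperation is not sustainable.

Yes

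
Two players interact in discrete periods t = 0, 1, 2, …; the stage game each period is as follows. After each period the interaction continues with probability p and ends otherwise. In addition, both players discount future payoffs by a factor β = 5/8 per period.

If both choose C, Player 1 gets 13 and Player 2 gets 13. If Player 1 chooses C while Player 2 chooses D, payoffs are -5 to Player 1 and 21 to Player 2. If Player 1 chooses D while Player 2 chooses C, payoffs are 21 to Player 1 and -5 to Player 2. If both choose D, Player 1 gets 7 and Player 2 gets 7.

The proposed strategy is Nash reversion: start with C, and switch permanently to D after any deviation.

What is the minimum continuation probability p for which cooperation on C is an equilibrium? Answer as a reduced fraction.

32/35

Expected continuation weight on next period's payoff is β·p = 5/8·p, which plays the role of the discount factor.
Cooperation requires 5/8·p ≥ (21−13)/(21−7) = 4/7, hence p ≥ 32/35.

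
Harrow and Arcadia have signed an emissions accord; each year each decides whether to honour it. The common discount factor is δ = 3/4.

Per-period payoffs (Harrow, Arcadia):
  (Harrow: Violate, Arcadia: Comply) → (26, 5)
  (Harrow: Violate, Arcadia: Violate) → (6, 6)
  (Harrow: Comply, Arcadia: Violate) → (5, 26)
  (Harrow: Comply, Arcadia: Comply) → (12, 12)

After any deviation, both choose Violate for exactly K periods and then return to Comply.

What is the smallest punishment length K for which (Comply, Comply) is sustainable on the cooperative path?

6

IC: δ(1−δ^K)/(1−δ) ≥ (26−12)/(12−6) = 7/3.
With δ = 3/4: need 1 − δ^K ≥ 7/3·(1−3/4)/(3/4), i.e. δ^K ≤ 0.2222.
Since (3/4)^5 = 0.2373 and (3/4)^6 = 0.1780, the smallest such K is 6.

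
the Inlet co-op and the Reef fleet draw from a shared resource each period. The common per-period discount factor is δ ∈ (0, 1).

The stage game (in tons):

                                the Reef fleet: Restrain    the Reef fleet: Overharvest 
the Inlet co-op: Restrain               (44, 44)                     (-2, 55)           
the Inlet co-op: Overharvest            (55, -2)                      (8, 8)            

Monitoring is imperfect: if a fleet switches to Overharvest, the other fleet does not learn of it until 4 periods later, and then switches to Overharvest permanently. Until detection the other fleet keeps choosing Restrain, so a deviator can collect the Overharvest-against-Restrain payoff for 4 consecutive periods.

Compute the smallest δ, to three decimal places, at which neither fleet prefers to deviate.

A deviator earns 55 for 4 periods, then 8 forever; cooperating earns 44 forever. Multiplying the IC by (1−δ):
44 ≥ 55(1−δ^4) + 8δ^4, so 47·δ^4 ≥ 11 and δ^4 ≥ 11/47.
δ ≥ (11/47)^(1/4) ≈ 0.696.

0.696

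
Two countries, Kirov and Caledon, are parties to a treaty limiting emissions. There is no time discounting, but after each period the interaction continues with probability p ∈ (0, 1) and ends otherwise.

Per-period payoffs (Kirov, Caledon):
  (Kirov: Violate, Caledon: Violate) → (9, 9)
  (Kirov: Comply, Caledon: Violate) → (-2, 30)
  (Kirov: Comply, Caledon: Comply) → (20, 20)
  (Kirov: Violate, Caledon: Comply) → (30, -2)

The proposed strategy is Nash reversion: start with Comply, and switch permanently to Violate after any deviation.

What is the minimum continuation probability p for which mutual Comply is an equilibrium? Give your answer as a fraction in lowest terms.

Expected cooperation value is 20 + p·20 + p²·20 + … = 20/(1−p); deviation gives 30 + p·9/(1−p).
20 ≥ 30(1−p) + 9p ⇒ 21p ≥ 10 ⇒ p ≥ 10/21.

10/21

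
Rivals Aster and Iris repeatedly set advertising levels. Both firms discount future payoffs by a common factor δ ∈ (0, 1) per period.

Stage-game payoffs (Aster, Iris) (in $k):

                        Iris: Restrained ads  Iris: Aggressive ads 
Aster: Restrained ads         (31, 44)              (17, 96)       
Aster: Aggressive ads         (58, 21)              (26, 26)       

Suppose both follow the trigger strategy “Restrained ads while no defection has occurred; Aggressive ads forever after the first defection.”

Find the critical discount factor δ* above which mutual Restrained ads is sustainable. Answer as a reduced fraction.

For Aster: deviation gain 58−31 = 27, per-period punishment loss 31−26 = 5. IC gives δ ≥ 27/32.
For Iris: gain 52, loss 18 per period, so δ ≥ 52/70 = 26/35.
The tighter constraint is Aster's, so cooperation needs δ ≥ 27/32.

27/32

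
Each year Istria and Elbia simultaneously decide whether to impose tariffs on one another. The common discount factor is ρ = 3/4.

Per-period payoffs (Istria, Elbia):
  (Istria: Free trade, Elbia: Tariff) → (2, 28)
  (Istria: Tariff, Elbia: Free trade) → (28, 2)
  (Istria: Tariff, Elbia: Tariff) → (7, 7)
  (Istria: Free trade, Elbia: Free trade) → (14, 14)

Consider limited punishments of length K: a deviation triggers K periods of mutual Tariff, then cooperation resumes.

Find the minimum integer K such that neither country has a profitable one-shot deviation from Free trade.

4

No profitable deviation requires (14−7)(ρ+…+ρ^K) ≥ 28−14, i.e. ρ+…+ρ^K ≥ 2 ≈ 2.0000.
With ρ = 3/4, the partial sums are K=1: 0.7500, K=2: 1.3125, K=3: 1.7344, K=4: 2.0508.
K = 4 is the first length at which the sum reaches 2.0000.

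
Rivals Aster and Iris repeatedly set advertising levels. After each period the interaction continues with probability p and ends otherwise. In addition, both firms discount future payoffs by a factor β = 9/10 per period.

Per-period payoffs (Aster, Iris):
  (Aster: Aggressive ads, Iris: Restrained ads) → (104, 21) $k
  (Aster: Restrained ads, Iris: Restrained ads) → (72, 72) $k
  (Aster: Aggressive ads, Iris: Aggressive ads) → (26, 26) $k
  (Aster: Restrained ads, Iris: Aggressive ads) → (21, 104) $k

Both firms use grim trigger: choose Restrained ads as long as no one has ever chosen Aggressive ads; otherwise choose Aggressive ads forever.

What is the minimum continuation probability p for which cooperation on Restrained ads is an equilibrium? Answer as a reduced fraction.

160/351

With continuation probability p and discount β, the effective per-period discount factor is βp.
Grim-trigger IC: βp ≥ (104−72)/(104−26) = 16/39.
So p ≥ (16/39)/(9/10) = 160/351.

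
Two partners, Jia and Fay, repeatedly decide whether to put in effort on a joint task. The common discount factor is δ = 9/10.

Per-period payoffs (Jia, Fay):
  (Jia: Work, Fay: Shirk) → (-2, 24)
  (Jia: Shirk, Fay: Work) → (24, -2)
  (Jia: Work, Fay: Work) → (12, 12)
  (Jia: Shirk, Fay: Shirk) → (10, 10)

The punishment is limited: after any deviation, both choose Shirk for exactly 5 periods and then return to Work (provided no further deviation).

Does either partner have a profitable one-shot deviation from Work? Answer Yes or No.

Comparing payoff streams over the 6 periods until play realigns: cooperate → 12(1+δ+…+δ^5); deviate → 24 + 10(δ+…+δ^5).
Cooperation is sustained iff (12−10)(δ+…+δ^5) ≥ 24−12.
δ+…+δ^5 = 9/10·(1−(9/10)^5)/(1−9/10) = 3.6856, and (24−12)/(12−10) = 6.0000.
3.6856 < 6.0000, so cooperation is not sustainable.

Yes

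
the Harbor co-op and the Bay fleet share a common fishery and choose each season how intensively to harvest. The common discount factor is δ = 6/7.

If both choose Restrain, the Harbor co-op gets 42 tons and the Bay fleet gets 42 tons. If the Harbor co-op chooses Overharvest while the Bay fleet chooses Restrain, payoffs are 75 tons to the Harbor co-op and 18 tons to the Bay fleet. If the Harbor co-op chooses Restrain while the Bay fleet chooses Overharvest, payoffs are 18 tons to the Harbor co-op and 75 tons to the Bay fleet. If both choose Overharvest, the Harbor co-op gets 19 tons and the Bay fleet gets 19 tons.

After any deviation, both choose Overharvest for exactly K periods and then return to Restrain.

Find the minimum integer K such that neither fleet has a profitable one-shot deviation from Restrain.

IC: δ(1−δ^K)/(1−δ) ≥ (75−42)/(42−19) = 33/23.
With δ = 6/7: need 1 − δ^K ≥ 33/23·(1−6/7)/(6/7), i.e. δ^K ≤ 0.7609.
Since (6/7)^1 = 0.8571 and (6/7)^2 = 0.7347, the smallest such K is 2.

2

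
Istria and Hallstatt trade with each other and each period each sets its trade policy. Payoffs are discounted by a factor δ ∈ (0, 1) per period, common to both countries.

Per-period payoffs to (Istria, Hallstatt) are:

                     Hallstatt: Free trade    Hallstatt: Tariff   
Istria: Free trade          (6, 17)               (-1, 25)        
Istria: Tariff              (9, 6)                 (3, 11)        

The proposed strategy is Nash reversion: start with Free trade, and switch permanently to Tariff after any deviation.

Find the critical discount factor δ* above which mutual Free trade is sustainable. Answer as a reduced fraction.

4/7

Istria: cooperation gives 6 each period; deviation gives 9 once then 3 forever.
  6/(1−δ) ≥ 9 + 3δ/(1−δ) ⇒ δ ≥ 3/6 = 1/2.
Hallstatt: cooperation gives 17 each period; deviation gives 25 once then 11 forever.
  δ ≥ 8/14 = 4/7.
Both must hold, so the binding constraint is Hallstatt's: δ ≥ 4/7.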